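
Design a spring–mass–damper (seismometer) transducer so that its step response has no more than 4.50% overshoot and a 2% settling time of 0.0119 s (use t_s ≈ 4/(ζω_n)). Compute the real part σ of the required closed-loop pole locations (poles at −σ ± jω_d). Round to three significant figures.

σ ≈ 336

The settling-time spec alone fixes σ = ζω_n = 4/t_s = 4/0.0119 = 336.
(Overshoot then fixes ζ = 0.703 and hence ω_d = σ·√(1−ζ²)/ζ = 341 rad/s.)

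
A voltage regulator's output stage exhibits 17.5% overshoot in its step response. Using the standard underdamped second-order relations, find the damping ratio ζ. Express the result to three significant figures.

ζ = −ln(OS)/√(π² + (ln OS)²). With OS = 0.175, ln OS = −1.743 and ζ = 1.743/3.593 = 0.485.

ζ ≈ 0.485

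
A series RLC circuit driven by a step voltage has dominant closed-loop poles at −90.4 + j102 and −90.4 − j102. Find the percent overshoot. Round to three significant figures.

%OS ≈ 6.18%

The poles are at −σ ± jω_d with σ = 90.4 and ω_d = 102, so ω_n = √(σ²+ω_d²) = 136 rad/s and ζ = σ/ω_n = 0.663.
%OS = 100 e^{−πζ/√(1−ζ²)} with ζ = 0.663 gives 6.18%.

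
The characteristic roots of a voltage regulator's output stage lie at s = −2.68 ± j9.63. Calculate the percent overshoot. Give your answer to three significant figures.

|pole| = ω_n = √(2.68² + 9.63²) = 10.0 rad/s; ζ = cos θ = σ/ω_n = 0.268.
Overshoot: exp(−π·0.268/√(1−0.268²)) = 0.417, i.e. 41.7%.

%OS ≈ 41.7%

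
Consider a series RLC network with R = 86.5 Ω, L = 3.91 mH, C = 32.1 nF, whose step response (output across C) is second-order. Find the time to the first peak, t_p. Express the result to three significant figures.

For a series RLC circuit (capacitor voltage as output), ω_n = 1/√(LC) = 1/√(3.91 mH · 32.1 nF) = 89300 rad/s.
ζ = (R/2)·√(C/L) = (86.5/2)·√(32.1 nF/3.91 mH) = 0.124.
The damped frequency ω_d = ω_n√(1−ζ²) = 88600 rad/s. t_p = π/ω_d = 0.0000355 s.

t_p ≈ 0.0000355 s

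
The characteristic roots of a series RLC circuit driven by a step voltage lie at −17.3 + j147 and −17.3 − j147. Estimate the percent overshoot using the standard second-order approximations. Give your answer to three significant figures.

%OS ≈ 69.1%

The poles are at −σ ± jω_d with σ = 17.3 and ω_d = 147, so ω_n = √(σ²+ω_d²) = 148 rad/s and ζ = σ/ω_n = 0.117.
%OS = 100·exp(−πζ/√(1−ζ²)) = 69.1%.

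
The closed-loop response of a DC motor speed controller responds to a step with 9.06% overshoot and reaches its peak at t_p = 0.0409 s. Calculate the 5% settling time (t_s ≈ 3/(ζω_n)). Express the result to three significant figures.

t_s ≈ 0.0511 s

From the overshoot, ζ = −ln(OS)/√(π²+ln²(OS)) = 0.607.
From t_p = π/ω_d, ω_d = π/0.0409 = 76.8 rad/s, so ω_n = ω_d/√(1−ζ²) = 96.7 rad/s.
t_s ≈ 3/(ζω_n) = 3/(0.607·96.7) = 0.0511 s.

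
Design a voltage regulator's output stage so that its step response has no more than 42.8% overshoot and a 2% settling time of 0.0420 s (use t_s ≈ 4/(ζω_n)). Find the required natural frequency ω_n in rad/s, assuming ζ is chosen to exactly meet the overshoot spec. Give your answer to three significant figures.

ω_n ≈ 365 rad/s

ζ = −ln(OS)/√(π² + (ln OS)²). With OS = 0.428, ln OS = −0.8486 and ζ = 0.8486/3.254 = 0.261.
From t_s ≈ 4/(ζω_n): ω_n = 4/(ζ·t_s) = 4/(0.261·0.0420) = 365 rad/s.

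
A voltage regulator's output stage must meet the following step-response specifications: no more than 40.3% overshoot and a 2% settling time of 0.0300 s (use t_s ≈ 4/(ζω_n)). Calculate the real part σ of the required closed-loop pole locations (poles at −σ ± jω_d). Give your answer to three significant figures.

The settling-time spec alone fixes σ = ζω_n = 4/t_s = 4/0.0300 = 133.
(Overshoot then fixes ζ = 0.278 and hence ω_d = σ·√(1−ζ²)/ζ = 461 rad/s.)

σ ≈ 133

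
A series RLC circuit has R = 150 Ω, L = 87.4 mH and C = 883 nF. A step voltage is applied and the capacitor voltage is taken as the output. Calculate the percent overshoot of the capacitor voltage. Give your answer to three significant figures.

%OS ≈ 46.2%

For a series RLC circuit (capacitor voltage as output), ω_n = 1/√(LC) = 1/√(87.4 mH · 883 nF) = 3600 rad/s.
ζ = (R/2)·√(C/L) = (150/2)·√(883 nF/87.4 mH) = 0.238.
%OS = 100·exp(−πζ/√(1−ζ²)) = 46.2%.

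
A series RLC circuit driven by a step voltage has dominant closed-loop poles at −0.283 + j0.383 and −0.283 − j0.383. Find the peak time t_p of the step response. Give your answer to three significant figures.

t_p ≈ 8.20 s

t_p = π/ω_d with ω_d = 0.383 (the imaginary part), so t_p = 8.20 s.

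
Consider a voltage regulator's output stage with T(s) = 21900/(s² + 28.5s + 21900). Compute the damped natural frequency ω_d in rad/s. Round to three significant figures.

ω_d ≈ 147 rad/s

ω_n = √21900 = 148 rad/s; ζ = 28.5/(2·148) = 0.0963.
ω_d = 148·√(1 − 0.0963²) = 147 rad/s.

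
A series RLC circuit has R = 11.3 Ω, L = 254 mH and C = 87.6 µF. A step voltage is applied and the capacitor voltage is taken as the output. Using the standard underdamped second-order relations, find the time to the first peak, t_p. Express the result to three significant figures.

For a series RLC circuit (capacitor voltage as output), ω_n = 1/√(LC) = 1/√(254 mH · 87.6 µF) = 212 rad/s.
ζ = (R/2)·√(C/L) = (11.3/2)·√(87.6 µF/254 mH) = 0.105.
The damped frequency ω_d = ω_n√(1−ζ²) = 211 rad/s. t_p = π/ω_d = 0.0149 s.

t_p ≈ 0.0149 s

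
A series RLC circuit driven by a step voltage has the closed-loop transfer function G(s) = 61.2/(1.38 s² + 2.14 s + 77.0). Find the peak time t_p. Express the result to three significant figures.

Dividing through by 1.38: denominator becomes s² + 1.551 s + 55.80.
So ω_n = √55.80 = 7.47 rad/s and ζ = 1.551/(2·7.47) = 0.104.
ω_d = ω_n√(1−ζ²) = 7.43 rad/s. t_p = π/ω_d = 0.423 s.

t_p ≈ 0.423 s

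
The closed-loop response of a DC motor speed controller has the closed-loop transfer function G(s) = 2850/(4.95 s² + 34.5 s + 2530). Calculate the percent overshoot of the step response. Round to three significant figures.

Dividing through by 4.95: denominator becomes s² + 6.970 s + 511.1.
So ω_n = √511.1 = 22.6 rad/s and ζ = 6.970/(2·22.6) = 0.154.
Overshoot: exp(−π·0.154/√(1−0.154²)) = 0.613, i.e. 61.3%.

%OS ≈ 61.3%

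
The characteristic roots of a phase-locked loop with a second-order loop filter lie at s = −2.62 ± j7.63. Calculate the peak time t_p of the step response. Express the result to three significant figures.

t_p = π/ω_d with ω_d = 7.63 (the imaginary part), so t_p = 0.412 s.

t_p ≈ 0.412 s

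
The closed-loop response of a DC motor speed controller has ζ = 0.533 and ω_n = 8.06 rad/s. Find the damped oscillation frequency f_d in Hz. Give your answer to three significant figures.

f_d ≈ 1.09 Hz

ω_d = ω_n√(1−ζ²) = 8.06·√0.716 = 6.82 rad/s.
f_d = ω_d/(2π) = 1.09 Hz.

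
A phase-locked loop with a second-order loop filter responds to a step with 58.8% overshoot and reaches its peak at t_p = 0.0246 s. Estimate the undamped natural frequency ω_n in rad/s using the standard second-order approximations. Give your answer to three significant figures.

ω_n ≈ 130 rad/s

From the overshoot, ζ = −ln(OS)/√(π²+ln²(OS)) = 0.167.
t_p = π/ω_d ⇒ ω_d = 128 rad/s; then ω_n = ω_d/√(1−ζ²) = 130 rad/s.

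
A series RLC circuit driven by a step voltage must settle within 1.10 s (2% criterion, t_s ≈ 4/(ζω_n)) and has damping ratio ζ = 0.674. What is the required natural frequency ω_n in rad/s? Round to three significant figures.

Rearranging t_s ≈ 4/(ζω_n) gives ω_n = 4/(ζ·t_s) = 4/(0.674 × 1.10) = 5.40 rad/s.

ω_n ≈ 5.40 rad/s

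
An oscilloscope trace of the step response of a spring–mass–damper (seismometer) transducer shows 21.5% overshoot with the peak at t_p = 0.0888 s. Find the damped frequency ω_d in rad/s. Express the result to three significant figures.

t_p = π/ω_d, so ω_d = π/0.0888 = 35.4 rad/s.

ω_d ≈ 35.4 rad/s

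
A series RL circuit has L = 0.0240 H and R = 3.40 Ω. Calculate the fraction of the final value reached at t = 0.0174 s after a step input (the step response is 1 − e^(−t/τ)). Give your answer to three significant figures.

y/y_∞ ≈ 0.915

τ = L/R = 0.0240/3.40 = 0.00706 s.
y(t)/y_∞ = 1 − e^(−t/τ) = 1 − e^(−0.0174/0.00706) = 1 − e^(−2.46) = 0.915.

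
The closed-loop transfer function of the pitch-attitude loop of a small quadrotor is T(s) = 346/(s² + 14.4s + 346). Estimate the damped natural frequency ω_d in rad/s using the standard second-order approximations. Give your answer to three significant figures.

Matching coefficients with s² + 2ζω_n s + ω_n² gives ω_n² = 346 ⇒ ω_n = 18.6 rad/s, and ζ = 14.4/(2ω_n) = 0.387.
ω_d = ω_n√(1−ζ²) = 17.2 rad/s.

ω_d ≈ 17.2 rad/s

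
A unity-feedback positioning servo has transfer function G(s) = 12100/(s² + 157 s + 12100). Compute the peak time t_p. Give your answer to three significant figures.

Comparing the denominator to s² + 2ζω_n s + ω_n²: ω_n = √12100 = 110 rad/s, and 2ζω_n = 157 so ζ = 157/(2·110) = 0.714.
ω_d = 110·√(1 − 0.714²) = 77.1 rad/s. Then t_p = π/ω_d = 0.0408 s.

t_p ≈ 0.0408 s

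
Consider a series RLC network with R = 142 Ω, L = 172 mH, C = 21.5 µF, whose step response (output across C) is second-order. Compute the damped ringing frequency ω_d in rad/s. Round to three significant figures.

ω_d ≈ 316 rad/s

For a series RLC circuit (capacitor voltage as output), ω_n = 1/√(LC) = 1/√(172 mH · 21.5 µF) = 520 rad/s.
ζ = (R/2)·√(C/L) = (142/2)·√(21.5 µF/172 mH) = 0.794.
ω_d = ω_n√(1−ζ²) = 316 rad/s.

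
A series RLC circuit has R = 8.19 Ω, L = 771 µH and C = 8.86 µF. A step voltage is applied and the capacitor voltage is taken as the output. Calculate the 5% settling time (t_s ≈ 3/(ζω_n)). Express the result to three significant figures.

t_s ≈ 0.000565 s

For a series RLC circuit (capacitor voltage as output), ω_n = 1/√(LC) = 1/√(771 µH · 8.86 µF) = 12100 rad/s.
ζ = (R/2)·√(C/L) = (8.19/2)·√(8.86 µF/771 µH) = 0.439.
t_s ≈ 3/(ζω_n) = 0.000565 s.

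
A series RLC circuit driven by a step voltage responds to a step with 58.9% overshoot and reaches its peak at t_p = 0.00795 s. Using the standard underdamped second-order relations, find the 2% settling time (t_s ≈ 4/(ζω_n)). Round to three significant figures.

t_s ≈ 0.0601 s

The overshoot fixes ζ = −ln(OS)/√(π²+ln²(OS)) = 0.166.
t_p = π/ω_d ⇒ ω_d = 395 rad/s; then ω_n = ω_d/√(1−ζ²) = 401 rad/s.
t_s ≈ 4/(ζω_n) = 4/(0.166·401) = 0.0601 s.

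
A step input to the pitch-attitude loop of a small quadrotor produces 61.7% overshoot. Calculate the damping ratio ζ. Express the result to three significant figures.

ζ ≈ 0.152

ζ = −ln(OS)/√(π² + (ln OS)²). With OS = 0.617, ln OS = −0.4829 and ζ = 0.4829/3.178 = 0.152.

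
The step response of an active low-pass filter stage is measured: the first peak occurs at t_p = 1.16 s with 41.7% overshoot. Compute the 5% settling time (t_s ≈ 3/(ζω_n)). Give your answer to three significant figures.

t_s ≈ 3.98 s

The overshoot fixes ζ = −ln(OS)/√(π²+ln²(OS)) = 0.268.
t_p = π/ω_d ⇒ ω_d = 2.71 rad/s; then ω_n = ω_d/√(1−ζ²) = 2.81 rad/s.
t_s ≈ 3/(ζω_n) = 3/(0.268·2.81) = 3.98 s.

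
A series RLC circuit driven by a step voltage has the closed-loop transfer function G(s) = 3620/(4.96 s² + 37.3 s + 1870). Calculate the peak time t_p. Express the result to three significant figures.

Dividing through by 4.96: denominator becomes s² + 7.520 s + 377.0.
So ω_n = √377.0 = 19.4 rad/s and ζ = 7.520/(2·19.4) = 0.194.
ω_d = 19.4·√(1 − 0.194²) = 19.0 rad/s. t_p = π/ω_d = 0.165 s.

t_p ≈ 0.165 s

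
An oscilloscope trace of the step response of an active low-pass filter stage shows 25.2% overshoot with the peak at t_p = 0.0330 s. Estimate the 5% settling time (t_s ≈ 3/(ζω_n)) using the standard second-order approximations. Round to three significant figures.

ζ from %OS: ζ = |ln 0.252|/√(π²+ln²0.252) = 0.402.
From t_p = π/ω_d, ω_d = π/0.0330 = 95.2 rad/s, so ω_n = ω_d/√(1−ζ²) = 104 rad/s.
t_s ≈ 3/(ζω_n) = 3/(0.402·104) = 0.0718 s.

t_s ≈ 0.0718 s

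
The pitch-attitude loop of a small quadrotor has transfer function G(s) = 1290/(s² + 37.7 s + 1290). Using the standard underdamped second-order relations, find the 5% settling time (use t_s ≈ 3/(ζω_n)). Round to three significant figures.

ω_n = √1290 = 35.9 rad/s; ζ = 37.7/(2·35.9) = 0.525.
t_s ≈ 3/(ζω_n) = 3/(0.525·35.9) = 0.159 s.

t_s ≈ 0.159 s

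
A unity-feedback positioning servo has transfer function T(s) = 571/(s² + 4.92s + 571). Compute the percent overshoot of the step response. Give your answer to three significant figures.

%OS ≈ 72.2%

ω_n = √571 = 23.9 rad/s; ζ = 4.92/(2·23.9) = 0.103.
Overshoot: exp(−π·0.103/√(1−0.103²)) = 0.722, i.e. 72.2%.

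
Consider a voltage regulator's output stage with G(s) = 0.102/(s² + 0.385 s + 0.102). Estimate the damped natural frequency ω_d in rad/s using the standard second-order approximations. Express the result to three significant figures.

ω_d ≈ 0.255 rad/s

ω_n = √0.102 = 0.319 rad/s; ζ = 0.385/(2·0.319) = 0.603.
ω_d = ω_n√(1−ζ²) = 0.255 rad/s.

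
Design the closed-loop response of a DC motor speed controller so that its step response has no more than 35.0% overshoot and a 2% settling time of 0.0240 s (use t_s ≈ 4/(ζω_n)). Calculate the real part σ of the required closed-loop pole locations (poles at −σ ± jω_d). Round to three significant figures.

The settling-time spec alone fixes σ = ζω_n = 4/t_s = 4/0.0240 = 167.
(Overshoot then fixes ζ = 0.317 and hence ω_d = σ·√(1−ζ²)/ζ = 499 rad/s.)

σ ≈ 167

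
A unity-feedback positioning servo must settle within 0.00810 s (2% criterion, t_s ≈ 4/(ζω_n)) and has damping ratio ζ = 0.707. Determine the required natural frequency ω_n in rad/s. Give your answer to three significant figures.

Rearranging t_s ≈ 4/(ζω_n) gives ω_n = 4/(ζ·t_s) = 4/(0.707 × 0.00810) = 698 rad/s.

ω_n ≈ 698 rad/s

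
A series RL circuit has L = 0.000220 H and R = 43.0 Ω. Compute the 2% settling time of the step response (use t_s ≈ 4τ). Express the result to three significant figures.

t_s ≈ 0.0000205 s

τ = L/R = 0.000220/43.0 = 0.00000512 s.
t_s ≈ 4τ = 0.0000205 s.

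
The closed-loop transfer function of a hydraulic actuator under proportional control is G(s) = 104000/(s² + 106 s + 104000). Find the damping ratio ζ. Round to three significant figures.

ω_n = √104000 = 322 rad/s; ζ = 106/(2·322) = 0.164.

ζ ≈ 0.164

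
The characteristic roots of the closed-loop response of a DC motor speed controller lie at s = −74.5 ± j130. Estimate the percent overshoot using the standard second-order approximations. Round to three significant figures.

The poles are at −σ ± jω_d with σ = 74.5 and ω_d = 130, so ω_n = √(σ²+ω_d²) = 150 rad/s and ζ = σ/ω_n = 0.497.
%OS = 100·exp(−πζ/√(1−ζ²)) = 16.5%.

%OS ≈ 16.5%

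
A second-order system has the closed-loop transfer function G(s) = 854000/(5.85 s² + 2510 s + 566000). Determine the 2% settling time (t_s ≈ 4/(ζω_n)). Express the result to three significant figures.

t_s ≈ 0.0186 s

Dividing through by 5.85: denominator becomes s² + 429.1 s + 96750.
So ω_n = √96750 = 311 rad/s and ζ = 429.1/(2·311) = 0.690.
t_s ≈ 4/(ζω_n) = 0.0186 s.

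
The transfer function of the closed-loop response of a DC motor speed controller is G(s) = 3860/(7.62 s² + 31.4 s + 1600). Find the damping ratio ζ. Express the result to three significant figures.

ζ ≈ 0.142

Dividing through by 7.62: denominator becomes s² + 4.121 s + 210.0.
So ω_n = √210.0 = 14.5 rad/s and ζ = 4.121/(2·14.5) = 0.142.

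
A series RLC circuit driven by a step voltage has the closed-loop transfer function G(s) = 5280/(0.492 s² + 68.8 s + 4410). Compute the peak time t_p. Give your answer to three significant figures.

t_p ≈ 0.0492 s

Dividing through by 0.492: denominator becomes s² + 139.8 s + 8963.
So ω_n = √8963 = 94.7 rad/s and ζ = 139.8/(2·94.7) = 0.739.
The damped frequency ω_d = ω_n√(1−ζ²) = 63.8 rad/s. t_p = π/ω_d = 0.0492 s.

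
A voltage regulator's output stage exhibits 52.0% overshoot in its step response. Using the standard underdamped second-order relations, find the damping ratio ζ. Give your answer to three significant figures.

ζ ≈ 0.204

Inverting the overshoot relation: ζ = |ln 0.520|/√(π² + ln²0.520) = 0.204.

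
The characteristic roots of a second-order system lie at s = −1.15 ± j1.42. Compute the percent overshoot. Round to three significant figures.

%OS ≈ 7.85%

With σ = 1.15, ω_d = 1.42: ω_n = √(σ²+ω_d²) = 1.83 rad/s, ζ = σ/ω_n = 0.629.
%OS = 100·exp(−πζ/√(1−ζ²)) = 7.85%.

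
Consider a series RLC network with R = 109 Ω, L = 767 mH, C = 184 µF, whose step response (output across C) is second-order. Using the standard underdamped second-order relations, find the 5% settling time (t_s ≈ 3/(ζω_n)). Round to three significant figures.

For a series RLC circuit (capacitor voltage as output), ω_n = 1/√(LC) = 1/√(767 mH · 184 µF) = 84.2 rad/s.
ζ = (R/2)·√(C/L) = (109/2)·√(184 µF/767 mH) = 0.844.
t_s ≈ 3/(ζω_n) = 0.0422 s.

t_s ≈ 0.0422 s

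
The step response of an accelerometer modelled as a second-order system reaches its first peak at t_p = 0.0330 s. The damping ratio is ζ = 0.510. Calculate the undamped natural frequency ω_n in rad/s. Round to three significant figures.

ω_n ≈ 111 rad/s

Peak time t_p = π/ω_d, so ω_d = π/t_p = π/0.0330 = 95.2 rad/s.
ω_n = ω_d/√(1−ζ²) = 95.2/√0.740 = 111 rad/s.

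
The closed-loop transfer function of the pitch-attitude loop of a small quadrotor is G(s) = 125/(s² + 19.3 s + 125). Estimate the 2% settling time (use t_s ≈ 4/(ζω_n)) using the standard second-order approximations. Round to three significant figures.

t_s ≈ 0.415 s

ω_n = √125 = 11.2 rad/s; ζ = 19.3/(2·11.2) = 0.863.
t_s ≈ 4/(ζω_n) = 4/(0.863·11.2) = 0.415 s.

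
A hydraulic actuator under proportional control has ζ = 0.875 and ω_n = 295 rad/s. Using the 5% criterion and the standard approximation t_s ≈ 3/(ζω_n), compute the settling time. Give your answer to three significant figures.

t_s ≈ 0.0116 s

t_s ≈ 3/(ζω_n) = 3/(0.875 × 295) = 0.0116 s.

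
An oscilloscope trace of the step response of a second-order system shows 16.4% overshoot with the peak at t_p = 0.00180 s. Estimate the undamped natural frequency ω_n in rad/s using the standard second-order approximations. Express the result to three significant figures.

From the overshoot, ζ = −ln(OS)/√(π²+ln²(OS)) = 0.499.
From t_p = π/ω_d, ω_d = π/0.00180 = 1750 rad/s, so ω_n = ω_d/√(1−ζ²) = 2010 rad/s.

ω_n ≈ 2010 rad/s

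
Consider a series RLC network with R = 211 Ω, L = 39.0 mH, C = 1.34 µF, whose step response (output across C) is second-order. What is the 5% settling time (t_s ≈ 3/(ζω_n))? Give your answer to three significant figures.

For a series RLC circuit (capacitor voltage as output), ω_n = 1/√(LC) = 1/√(39.0 mH · 1.34 µF) = 4370 rad/s.
ζ = (R/2)·√(C/L) = (211/2)·√(1.34 µF/39.0 mH) = 0.618.
t_s ≈ 3/(ζω_n) = 0.00111 s.

t_s ≈ 0.00111 s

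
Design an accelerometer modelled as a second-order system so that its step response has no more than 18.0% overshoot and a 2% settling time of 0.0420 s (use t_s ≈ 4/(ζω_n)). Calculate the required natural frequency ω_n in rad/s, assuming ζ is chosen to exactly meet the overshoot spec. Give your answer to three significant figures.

From %OS = 100·exp(−πζ/√(1−ζ²)), invert to get ζ = −ln(OS)/√(π² + ln²(OS)) with OS = 0.180.
−ln 0.180 = 1.715, so ζ = 1.715/√(π² + 2.941) = 0.479.
From t_s ≈ 4/(ζω_n): ω_n = 4/(ζ·t_s) = 4/(0.479·0.0420) = 199 rad/s.

ω_n ≈ 199 rad/s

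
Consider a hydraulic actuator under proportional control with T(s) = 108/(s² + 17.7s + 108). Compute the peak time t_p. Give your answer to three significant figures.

Matching coefficients with s² + 2ζω_n s + ω_n² gives ω_n² = 108 ⇒ ω_n = 10.4 rad/s, and ζ = 17.7/(2ω_n) = 0.852.
ω_d = 10.4·√(1 − 0.852²) = 5.45 rad/s. Then t_p = π/ω_d = 0.577 s.

t_p ≈ 0.577 s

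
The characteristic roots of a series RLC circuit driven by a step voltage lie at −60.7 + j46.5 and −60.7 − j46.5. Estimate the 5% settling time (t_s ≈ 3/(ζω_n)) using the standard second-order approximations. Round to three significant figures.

For poles at −σ ± jω_d, ζω_n = σ = 60.7, so t_s ≈ 3/σ = 0.0494 s.

t_s ≈ 0.0494 s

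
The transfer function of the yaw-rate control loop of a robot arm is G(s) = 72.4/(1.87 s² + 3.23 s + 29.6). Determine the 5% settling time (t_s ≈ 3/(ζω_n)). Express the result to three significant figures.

t_s ≈ 3.47 s

Dividing through by 1.87: denominator becomes s² + 1.727 s + 15.83.
So ω_n = √15.83 = 3.98 rad/s and ζ = 1.727/(2·3.98) = 0.217.
t_s ≈ 3/(ζω_n) = 3.47 s.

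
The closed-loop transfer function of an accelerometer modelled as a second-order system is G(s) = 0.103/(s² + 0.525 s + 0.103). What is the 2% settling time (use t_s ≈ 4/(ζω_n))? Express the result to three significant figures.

t_s ≈ 15.2 s

ω_n = √0.103 = 0.321 rad/s; ζ = 0.525/(2·0.321) = 0.818.
t_s ≈ 4/(ζω_n) = 4/(0.818·0.321) = 15.2 s.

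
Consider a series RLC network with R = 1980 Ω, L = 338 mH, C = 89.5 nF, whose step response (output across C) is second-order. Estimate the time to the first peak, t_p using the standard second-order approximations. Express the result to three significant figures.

For a series RLC circuit (capacitor voltage as output), ω_n = 1/√(LC) = 1/√(338 mH · 89.5 nF) = 5750 rad/s.
ζ = (R/2)·√(C/L) = (1980/2)·√(89.5 nF/338 mH) = 0.509.
The damped frequency ω_d = ω_n√(1−ζ²) = 4950 rad/s. t_p = π/ω_d = 0.000635 s.

t_p ≈ 0.000635 s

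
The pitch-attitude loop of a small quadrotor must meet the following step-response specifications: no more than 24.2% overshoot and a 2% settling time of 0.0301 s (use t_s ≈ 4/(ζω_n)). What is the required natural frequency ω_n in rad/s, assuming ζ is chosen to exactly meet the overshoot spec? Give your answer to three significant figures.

ω_n ≈ 323 rad/s

From %OS = 100·exp(−πζ/√(1−ζ²)), invert to get ζ = −ln(OS)/√(π² + ln²(OS)) with OS = 0.242.
−ln 0.242 = 1.419, so ζ = 1.419/√(π² + 2.013) = 0.412.
Then ω_n = 4/(ζ t_s) = 4/(0.412 × 0.0301) = 323 rad/s.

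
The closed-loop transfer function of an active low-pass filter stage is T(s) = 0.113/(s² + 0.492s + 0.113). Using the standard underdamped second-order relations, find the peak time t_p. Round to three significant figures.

t_p ≈ 13.7 s

Comparing the denominator to s² + 2ζω_n s + ω_n²: ω_n = √0.113 = 0.336 rad/s, and 2ζω_n = 0.492 so ζ = 0.492/(2·0.336) = 0.732.
ω_d = ω_n√(1−ζ²) = 0.229 rad/s. Then t_p = π/ω_d = 13.7 s.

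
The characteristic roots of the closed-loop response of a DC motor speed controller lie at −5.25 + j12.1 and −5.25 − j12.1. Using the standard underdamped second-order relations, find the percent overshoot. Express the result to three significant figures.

The poles are at −σ ± jω_d with σ = 5.25 and ω_d = 12.1, so ω_n = √(σ²+ω_d²) = 13.2 rad/s and ζ = σ/ω_n = 0.398.
%OS = 100·exp(−πζ/√(1−ζ²)) = 25.6%.

%OS ≈ 25.6%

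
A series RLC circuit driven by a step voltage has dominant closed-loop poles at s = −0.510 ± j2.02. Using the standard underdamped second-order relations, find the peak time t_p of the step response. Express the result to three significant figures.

t_p ≈ 1.56 s

t_p = π/ω_d with ω_d = 2.02 (the imaginary part), so t_p = 1.56 s.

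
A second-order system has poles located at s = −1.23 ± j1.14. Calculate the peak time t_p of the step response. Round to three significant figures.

t_p = π/ω_d with ω_d = 1.14 (the imaginary part), so t_p = 2.76 s.

t_p ≈ 2.76 s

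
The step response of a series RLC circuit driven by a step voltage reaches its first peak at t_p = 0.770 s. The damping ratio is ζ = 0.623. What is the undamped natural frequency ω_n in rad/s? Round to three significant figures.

Peak time t_p = π/ω_d, so ω_d = π/t_p = π/0.770 = 4.08 rad/s.
ω_n = ω_d/√(1−ζ²) = 4.08/√0.612 = 5.22 rad/s.

ω_n ≈ 5.22 rad/s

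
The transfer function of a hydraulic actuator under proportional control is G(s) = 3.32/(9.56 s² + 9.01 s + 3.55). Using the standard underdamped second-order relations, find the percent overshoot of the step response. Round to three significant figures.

%OS ≈ 2.17%

Dividing through by 9.56: denominator becomes s² + 0.9425 s + 0.3713.
So ω_n = √0.3713 = 0.609 rad/s and ζ = 0.9425/(2·0.609) = 0.773.
%OS = 100·exp(−πζ/√(1−ζ²)) = 2.17%.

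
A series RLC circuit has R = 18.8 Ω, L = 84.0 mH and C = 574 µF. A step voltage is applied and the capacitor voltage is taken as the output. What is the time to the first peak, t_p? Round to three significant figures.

t_p ≈ 0.0347 s

For a series RLC circuit (capacitor voltage as output), ω_n = 1/√(LC) = 1/√(84.0 mH · 574 µF) = 144 rad/s.
ζ = (R/2)·√(C/L) = (18.8/2)·√(574 µF/84.0 mH) = 0.777.
The damped frequency ω_d = ω_n√(1−ζ²) = 90.6 rad/s. t_p = π/ω_d = 0.0347 s.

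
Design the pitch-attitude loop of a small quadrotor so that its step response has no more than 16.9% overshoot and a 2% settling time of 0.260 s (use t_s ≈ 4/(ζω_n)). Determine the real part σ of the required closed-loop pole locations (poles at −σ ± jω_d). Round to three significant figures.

The settling-time spec alone fixes σ = ζω_n = 4/t_s = 4/0.260 = 15.4.
(Overshoot then fixes ζ = 0.493 and hence ω_d = σ·√(1−ζ²)/ζ = 27.2 rad/s.)

σ ≈ 15.4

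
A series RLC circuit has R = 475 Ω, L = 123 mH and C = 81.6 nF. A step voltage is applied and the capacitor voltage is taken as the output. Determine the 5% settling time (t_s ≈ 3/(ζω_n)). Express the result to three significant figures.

For a series RLC circuit (capacitor voltage as output), ω_n = 1/√(LC) = 1/√(123 mH · 81.6 nF) = 9980 rad/s.
ζ = (R/2)·√(C/L) = (475/2)·√(81.6 nF/123 mH) = 0.193.
t_s ≈ 3/(ζω_n) = 0.00155 s.

t_s ≈ 0.00155 s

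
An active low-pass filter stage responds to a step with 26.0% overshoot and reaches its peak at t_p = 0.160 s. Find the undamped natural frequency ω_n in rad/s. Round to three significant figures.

The overshoot fixes ζ = −ln(OS)/√(π²+ln²(OS)) = 0.394.
From t_p = π/ω_d, ω_d = π/0.160 = 19.6 rad/s, so ω_n = ω_d/√(1−ζ²) = 21.4 rad/s.

ω_n ≈ 21.4 rad/s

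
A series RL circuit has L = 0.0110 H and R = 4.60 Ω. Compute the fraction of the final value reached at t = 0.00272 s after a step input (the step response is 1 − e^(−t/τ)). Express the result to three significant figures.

τ = L/R = 0.0110/4.60 = 0.00239 s.
y(t)/y_∞ = 1 − e^(−t/τ) = 1 − e^(−0.00272/0.00239) = 1 − e^(−1.14) = 0.679.

y/y_∞ ≈ 0.679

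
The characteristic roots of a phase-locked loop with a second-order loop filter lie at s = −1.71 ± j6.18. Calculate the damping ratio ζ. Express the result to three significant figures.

|pole| = ω_n = √(1.71² + 6.18²) = 6.41 rad/s; ζ = cos θ = σ/ω_n = 0.267.

ζ ≈ 0.267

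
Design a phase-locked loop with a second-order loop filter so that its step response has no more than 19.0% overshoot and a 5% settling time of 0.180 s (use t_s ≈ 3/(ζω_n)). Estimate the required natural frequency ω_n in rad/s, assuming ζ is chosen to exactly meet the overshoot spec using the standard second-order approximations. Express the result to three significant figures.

Inverting the overshoot relation: ζ = |ln 0.190|/√(π² + ln²0.190) = 0.467.
Then ω_n = 3/(ζ t_s) = 3/(0.467 × 0.180) = 35.7 rad/s.

ω_n ≈ 35.7 rad/s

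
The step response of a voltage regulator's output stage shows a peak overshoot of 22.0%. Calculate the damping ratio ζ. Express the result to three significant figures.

ζ ≈ 0.434

Inverting the overshoot relation: ζ = |ln 0.220|/√(π² + ln²0.220) = 0.434.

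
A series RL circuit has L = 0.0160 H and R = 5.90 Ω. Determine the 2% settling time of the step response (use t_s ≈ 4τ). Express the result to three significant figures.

τ = L/R = 0.0160/5.90 = 0.00271 s.
t_s ≈ 4τ = 0.0108 s.

t_s ≈ 0.0108 s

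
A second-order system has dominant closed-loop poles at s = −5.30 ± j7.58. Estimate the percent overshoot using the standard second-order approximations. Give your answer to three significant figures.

The poles are at −σ ± jω_d with σ = 5.30 and ω_d = 7.58, so ω_n = √(σ²+ω_d²) = 9.25 rad/s and ζ = σ/ω_n = 0.573.
%OS = 100 e^{−πζ/√(1−ζ²)} with ζ = 0.573 gives 11.1%.

%OS ≈ 11.1%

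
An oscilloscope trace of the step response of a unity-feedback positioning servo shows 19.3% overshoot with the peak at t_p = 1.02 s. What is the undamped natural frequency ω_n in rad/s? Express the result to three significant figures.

ω_n ≈ 3.48 rad/s

The overshoot fixes ζ = −ln(OS)/√(π²+ln²(OS)) = 0.464.
t_p = π/ω_d ⇒ ω_d = 3.08 rad/s; then ω_n = ω_d/√(1−ζ²) = 3.48 rad/s.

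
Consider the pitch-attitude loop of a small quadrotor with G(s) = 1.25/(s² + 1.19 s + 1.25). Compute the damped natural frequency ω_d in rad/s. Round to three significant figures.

Matching coefficients with s² + 2ζω_n s + ω_n² gives ω_n² = 1.25 ⇒ ω_n = 1.12 rad/s, and ζ = 1.19/(2ω_n) = 0.532.
The damped frequency ω_d = ω_n√(1−ζ²) = 0.947 rad/s.

ω_d ≈ 0.947 rad/s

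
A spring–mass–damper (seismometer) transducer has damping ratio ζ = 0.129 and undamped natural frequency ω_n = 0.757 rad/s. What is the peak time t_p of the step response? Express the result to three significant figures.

The damped frequency is ω_d = ω_n√(1−ζ²) = 0.757·√(1−0.0166) = 0.751 rad/s.
Peak time t_p = π/ω_d = π/0.751 = 4.19 s.

t_p ≈ 4.19 s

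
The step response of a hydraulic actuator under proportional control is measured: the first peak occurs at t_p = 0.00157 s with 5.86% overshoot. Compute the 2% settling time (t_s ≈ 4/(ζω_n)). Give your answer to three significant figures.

From the overshoot, ζ = −ln(OS)/√(π²+ln²(OS)) = 0.670.
t_p = π/ω_d ⇒ ω_d = 2000 rad/s; then ω_n = ω_d/√(1−ζ²) = 2700 rad/s.
t_s ≈ 4/(ζω_n) = 4/(0.670·2700) = 0.00221 s.

t_s ≈ 0.00221 s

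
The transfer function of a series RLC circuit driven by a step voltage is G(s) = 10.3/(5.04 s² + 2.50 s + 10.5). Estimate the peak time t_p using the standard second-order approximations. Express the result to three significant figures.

t_p ≈ 2.21 s

Dividing through by 5.04: denominator becomes s² + 0.4960 s + 2.083.
So ω_n = √2.083 = 1.44 rad/s and ζ = 0.4960/(2·1.44) = 0.172.
ω_d = 1.44·√(1 − 0.172²) = 1.42 rad/s. t_p = π/ω_d = 2.21 s.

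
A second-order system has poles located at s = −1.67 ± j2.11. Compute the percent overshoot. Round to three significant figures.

The poles are at −σ ± jω_d with σ = 1.67 and ω_d = 2.11, so ω_n = √(σ²+ω_d²) = 2.69 rad/s and ζ = σ/ω_n = 0.621.
%OS = 100·exp(−πζ/√(1−ζ²)) = 8.32%.

%OS ≈ 8.32%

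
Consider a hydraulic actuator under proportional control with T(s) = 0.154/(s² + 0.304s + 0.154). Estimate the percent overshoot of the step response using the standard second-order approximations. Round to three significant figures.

Comparing the denominator to s² + 2ζω_n s + ω_n²: ω_n = √0.154 = 0.392 rad/s, and 2ζω_n = 0.304 so ζ = 0.304/(2·0.392) = 0.387.
%OS = 100·exp(−πζ/√(1−ζ²)) = 26.7%.

%OS ≈ 26.7%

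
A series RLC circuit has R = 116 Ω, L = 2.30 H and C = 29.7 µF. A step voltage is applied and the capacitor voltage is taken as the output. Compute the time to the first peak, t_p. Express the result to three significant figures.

For a series RLC circuit (capacitor voltage as output), ω_n = 1/√(LC) = 1/√(2.30 H · 29.7 µF) = 121 rad/s.
ζ = (R/2)·√(C/L) = (116/2)·√(29.7 µF/2.30 H) = 0.208.
ω_d = 121·√(1 − 0.208²) = 118 rad/s. t_p = π/ω_d = 0.0265 s.

t_p ≈ 0.0265 s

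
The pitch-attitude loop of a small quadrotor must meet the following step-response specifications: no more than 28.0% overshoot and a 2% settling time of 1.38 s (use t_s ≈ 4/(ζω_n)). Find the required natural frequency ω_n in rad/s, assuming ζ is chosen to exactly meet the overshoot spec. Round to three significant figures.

ω_n ≈ 7.72 rad/s

Inverting the overshoot relation: ζ = |ln 0.280|/√(π² + ln²0.280) = 0.376.
Then ω_n = 4/(ζ t_s) = 4/(0.376 × 1.38) = 7.72 rad/s.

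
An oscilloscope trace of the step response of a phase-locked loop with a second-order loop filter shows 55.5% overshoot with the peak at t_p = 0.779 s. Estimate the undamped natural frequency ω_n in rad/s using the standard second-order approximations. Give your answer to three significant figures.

From the overshoot, ζ = −ln(OS)/√(π²+ln²(OS)) = 0.184.
From t_p = π/ω_d, ω_d = π/0.779 = 4.03 rad/s, so ω_n = ω_d/√(1−ζ²) = 4.10 rad/s.

ω_n ≈ 4.10 rad/s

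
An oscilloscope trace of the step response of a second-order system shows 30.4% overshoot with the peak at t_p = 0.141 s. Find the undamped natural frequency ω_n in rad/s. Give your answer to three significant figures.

From the overshoot, ζ = −ln(OS)/√(π²+ln²(OS)) = 0.354.
t_p = π/ω_d ⇒ ω_d = 22.3 rad/s; then ω_n = ω_d/√(1−ζ²) = 23.8 rad/s.

ω_n ≈ 23.8 rad/s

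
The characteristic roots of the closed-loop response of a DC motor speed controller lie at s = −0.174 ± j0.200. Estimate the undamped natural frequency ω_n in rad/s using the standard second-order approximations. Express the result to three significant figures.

The poles are at −σ ± jω_d with σ = 0.174 and ω_d = 0.200, so ω_n = √(σ²+ω_d²) = 0.265 rad/s and ζ = σ/ω_n = 0.656.

ω_n ≈ 0.265 rad/s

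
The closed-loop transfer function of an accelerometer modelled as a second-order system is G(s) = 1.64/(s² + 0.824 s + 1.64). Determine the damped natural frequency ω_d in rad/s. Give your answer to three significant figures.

ω_n = √1.64 = 1.28 rad/s; ζ = 0.824/(2·1.28) = 0.322.
ω_d = 1.28·√(1 − 0.322²) = 1.21 rad/s.

ω_d ≈ 1.21 rad/s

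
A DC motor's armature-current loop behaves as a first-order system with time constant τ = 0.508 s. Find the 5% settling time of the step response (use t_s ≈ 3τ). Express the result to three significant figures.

t_s ≈ 3τ = 1.52 s.

t_s ≈ 1.52 s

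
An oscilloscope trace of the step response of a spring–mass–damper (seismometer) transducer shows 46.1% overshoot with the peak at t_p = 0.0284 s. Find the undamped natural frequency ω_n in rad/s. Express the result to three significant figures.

From the overshoot, ζ = −ln(OS)/√(π²+ln²(OS)) = 0.239.
t_p = π/ω_d ⇒ ω_d = 111 rad/s; then ω_n = ω_d/√(1−ζ²) = 114 rad/s.

ω_n ≈ 114 rad/s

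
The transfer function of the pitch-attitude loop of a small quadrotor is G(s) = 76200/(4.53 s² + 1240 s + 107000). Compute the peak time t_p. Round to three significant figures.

Dividing through by 4.53: denominator becomes s² + 273.7 s + 23620.
So ω_n = √23620 = 154 rad/s and ζ = 273.7/(2·154) = 0.891.
ω_d = ω_n√(1−ζ²) = 69.9 rad/s. t_p = π/ω_d = 0.0449 s.

t_p ≈ 0.0449 s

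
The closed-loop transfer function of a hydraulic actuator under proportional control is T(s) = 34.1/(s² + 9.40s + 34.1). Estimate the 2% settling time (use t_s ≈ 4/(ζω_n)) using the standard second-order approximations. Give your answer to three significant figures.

Matching coefficients with s² + 2ζω_n s + ω_n² gives ω_n² = 34.1 ⇒ ω_n = 5.84 rad/s, and ζ = 9.40/(2ω_n) = 0.805.
t_s ≈ 4/(ζω_n) = 4/(0.805·5.84) = 0.851 s.

t_s ≈ 0.851 s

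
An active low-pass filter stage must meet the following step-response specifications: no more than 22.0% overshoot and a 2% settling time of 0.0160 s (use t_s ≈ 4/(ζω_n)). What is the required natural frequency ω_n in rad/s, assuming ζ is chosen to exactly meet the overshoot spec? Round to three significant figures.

ζ = −ln(OS)/√(π² + (ln OS)²). With OS = 0.220, ln OS = −1.514 and ζ = 1.514/3.487 = 0.434.
From t_s ≈ 4/(ζω_n): ω_n = 4/(ζ·t_s) = 4/(0.434·0.0160) = 576 rad/s.

ω_n ≈ 576 rad/s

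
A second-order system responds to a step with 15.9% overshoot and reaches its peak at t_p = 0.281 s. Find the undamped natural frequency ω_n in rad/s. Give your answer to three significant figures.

ω_n ≈ 13.0 rad/s

ζ from %OS: ζ = |ln 0.159|/√(π²+ln²0.159) = 0.505.
From t_p = π/ω_d, ω_d = π/0.281 = 11.2 rad/s, so ω_n = ω_d/√(1−ζ²) = 13.0 rad/s.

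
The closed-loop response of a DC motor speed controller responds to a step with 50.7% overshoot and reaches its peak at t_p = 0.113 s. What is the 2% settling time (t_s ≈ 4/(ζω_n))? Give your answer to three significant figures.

The overshoot fixes ζ = −ln(OS)/√(π²+ln²(OS)) = 0.211.
t_p = π/ω_d ⇒ ω_d = 27.8 rad/s; then ω_n = ω_d/√(1−ζ²) = 28.4 rad/s.
t_s ≈ 4/(ζω_n) = 4/(0.211·28.4) = 0.665 s.

t_s ≈ 0.665 s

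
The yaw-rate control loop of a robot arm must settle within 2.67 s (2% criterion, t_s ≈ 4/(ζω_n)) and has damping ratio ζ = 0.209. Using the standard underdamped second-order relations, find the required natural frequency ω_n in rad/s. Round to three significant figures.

Rearranging t_s ≈ 4/(ζω_n) gives ω_n = 4/(ζ·t_s) = 4/(0.209 × 2.67) = 7.17 rad/s.

ω_n ≈ 7.17 rad/s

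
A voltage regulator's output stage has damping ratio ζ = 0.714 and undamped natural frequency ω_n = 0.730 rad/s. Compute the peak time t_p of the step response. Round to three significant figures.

The damped frequency is ω_d = ω_n√(1−ζ²) = 0.730·√(1−0.510) = 0.511 rad/s.
Peak time t_p = π/ω_d = π/0.511 = 6.15 s.

t_p ≈ 6.15 s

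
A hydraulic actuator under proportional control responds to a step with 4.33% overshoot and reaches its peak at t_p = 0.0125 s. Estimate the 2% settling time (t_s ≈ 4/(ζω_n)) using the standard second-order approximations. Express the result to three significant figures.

ζ from %OS: ζ = |ln 0.0433|/√(π²+ln²0.0433) = 0.707.
From t_p = π/ω_d, ω_d = π/0.0125 = 251 rad/s, so ω_n = ω_d/√(1−ζ²) = 355 rad/s.
t_s ≈ 4/(ζω_n) = 4/(0.707·355) = 0.0159 s.

t_s ≈ 0.0159 s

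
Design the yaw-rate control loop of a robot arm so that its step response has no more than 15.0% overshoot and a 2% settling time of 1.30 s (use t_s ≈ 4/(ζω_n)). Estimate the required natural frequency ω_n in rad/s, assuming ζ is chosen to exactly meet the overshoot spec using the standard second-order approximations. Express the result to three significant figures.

ζ = −ln(OS)/√(π² + (ln OS)²). With OS = 0.150, ln OS = −1.897 and ζ = 1.897/3.670 = 0.517.
From t_s ≈ 4/(ζω_n): ω_n = 4/(ζ·t_s) = 4/(0.517·1.30) = 5.95 rad/s.

ω_n ≈ 5.95 rad/s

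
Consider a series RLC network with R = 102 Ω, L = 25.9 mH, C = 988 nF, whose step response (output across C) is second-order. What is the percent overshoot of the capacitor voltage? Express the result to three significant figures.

%OS ≈ 35.3%

For a series RLC circuit (capacitor voltage as output), ω_n = 1/√(LC) = 1/√(25.9 mH · 988 nF) = 6250 rad/s.
ζ = (R/2)·√(C/L) = (102/2)·√(988 nF/25.9 mH) = 0.315.
%OS = 100 e^{−πζ/√(1−ζ²)} with ζ = 0.315 gives 35.3%.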